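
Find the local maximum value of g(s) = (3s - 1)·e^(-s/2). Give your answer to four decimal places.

By the product rule, g'(s) = (-(3/2)s + 7/2)·e^(-s/2). Since e^(-s/2) > 0, the only critical point is s = 7/3.
g''(7/3) has the same sign as -3/2 < 0, so this is a local maximum.
g(7/3) = (6)·e^(-7/6) ≈ 1.8684.

1.8684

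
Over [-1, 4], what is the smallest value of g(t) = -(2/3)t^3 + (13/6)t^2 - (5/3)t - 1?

-47/3

g'(t) = -2t^2 + (13/3)t - 5/3, which vanishes at t = 1/2 and t = 5/3.
Compare values at every candidate in [-1, 4]: g(-1) = 7/2; g(1/2) = -11/8; g(5/3) = -137/162; g(4) = -47/3.
Hence the absolute minimum is -47/3 at t = 4.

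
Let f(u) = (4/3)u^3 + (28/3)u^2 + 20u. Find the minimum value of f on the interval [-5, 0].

-100/3

The derivative is 4u^2 + (56/3)u + 20, which vanishes at u = -3 and u = -5/3.
Candidates: f(-5) = -100/3,  f(-3) = -12,  f(-5/3) = -1100/81,  f(0) = 0.
The minimum over the interval is -100/3, attained at u = -5.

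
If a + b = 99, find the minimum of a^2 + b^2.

9801/2

With a + b = 99, a^2 + b^2 = a^2 + (99 − a)^2.
The derivative 2a − 2(99 − a) = 4a − 198 vanishes at a = 99/2; second derivative 4 > 0, a minimum.
The minimum is 2·(99/2)^2 = 9801/2.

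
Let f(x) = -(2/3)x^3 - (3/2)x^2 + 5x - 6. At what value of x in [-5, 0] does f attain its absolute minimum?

-5/2

The derivative is -2x^2 - 3x + 5, whose only zero in [-5, 0] is x = -5/2.
Compare values at every candidate in [-5, 0]: f(-5) = 89/6,  f(-5/2) = -419/24,  f(0) = -6.
Hence the absolute minimum is -419/24 at x = -5/2.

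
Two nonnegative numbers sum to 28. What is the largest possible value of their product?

196

With x + y = 28, the product is P(x) = x(28 − x).
P'(x) = 28 − 2x = 0 gives x = 14; P'' = −2 < 0, so this is the maximum.
P = 14·14 = 196.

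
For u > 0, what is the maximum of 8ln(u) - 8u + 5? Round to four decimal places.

-3.0000

h'(u) = 8/u − 8 = 0 gives u = 1.
h''(u) = -8/u², which is negative for u > 0, so this is a local maximum.
h(1) = 8·ln(1) - 8 + 5 ≈ -3.0000.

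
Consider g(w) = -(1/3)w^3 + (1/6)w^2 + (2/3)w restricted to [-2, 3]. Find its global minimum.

g'(w) = -w^2 + (1/3)w + 2/3, which vanishes at w = -2/3 and w = 1.
Candidates: g(-2) = 2; g(-2/3) = -22/81; g(1) = 1/2; g(3) = -11/2.
So the minimum is g(3) = -11/2.

-11/2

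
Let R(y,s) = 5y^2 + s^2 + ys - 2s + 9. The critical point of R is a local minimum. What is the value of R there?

151/19

∂R/∂y = 10y + s = 0 and ∂R/∂s = y + 2s - 2 = 0, so (y, s) = (-2/19, 20/19).
The Hessian has R_{yy} = 10, R_{ss} = 2, R_{ys} = 1, giving D = 19 > 0 with R_{yy} > 0, so the point is a local minimum.
R(-2/19, 20/19) = 151/19.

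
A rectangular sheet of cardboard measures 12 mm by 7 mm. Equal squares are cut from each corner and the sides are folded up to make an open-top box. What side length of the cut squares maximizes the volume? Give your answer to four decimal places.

1.4266

With cut size x, the volume is V(x) = x(12 − 2x)(7 − 2x) for 0 < x < 3.5.
V'(x) = 12x^2 − 76x + 84. Setting V'(x) = 0 gives x ≈ 1.4266 (the root in (0, 3.5)).
V''(x) = 24x − 76 is negative there, so this is the maximum; V ≈ 54.1109.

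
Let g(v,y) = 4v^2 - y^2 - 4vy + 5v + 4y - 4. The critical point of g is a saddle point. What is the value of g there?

-9/32

∂g/∂v = 8v - 4y + 5 = 0 and ∂g/∂y = -4v - 2y + 4 = 0, so (v, y) = (3/16, 13/8).
The Hessian has g_{vv} = 8, g_{yy} = -2, g_{vy} = -4, giving D = -32 < 0, so the point is a saddle point.
g(3/16, 13/8) = -9/32.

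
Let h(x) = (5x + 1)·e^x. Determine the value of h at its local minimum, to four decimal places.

Differentiating with the product rule gives h'(x) = (5x + 6)·e^x. Since e^x > 0, the only critical point is x = -6/5.
h''(-6/5) has the same sign as 5 > 0, so this is a local minimum.
h(-6/5) = (-5)·e^(-6/5) ≈ -1.5060.

-1.5060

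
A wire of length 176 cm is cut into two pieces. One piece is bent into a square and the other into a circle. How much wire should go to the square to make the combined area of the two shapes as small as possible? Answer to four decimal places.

Let x be the length used for the square. Square side x/4; circle radius (176−x)/(2π).
A(x) = (x/4)² + π·((176−x)/(2π))² = x²/16 + (176−x)²/(4π) for 0 ≤ x ≤ 176. A'(x) = x/8 − (176−x)/(2π) = 0 gives x = 4·176/(π+4) ≈ 98.5775.
A'' = 1/8 + 1/(2π) > 0, so this gives the minimum combined area; x ≈ 98.5775 cm to the square.

98.5775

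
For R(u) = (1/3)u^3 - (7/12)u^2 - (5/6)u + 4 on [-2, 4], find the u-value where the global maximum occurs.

4

Differentiating, R'(u) = u^2 - (7/6)u - 5/6; which vanishes at u = -1/2 and u = 5/3.
Evaluating at the critical points and endpoints: R(-2) = 2/3,  R(-1/2) = 203/48,  R(5/3) = 821/324,  R(4) = 38/3.
The maximum over the interval is 38/3, attained at u = 4.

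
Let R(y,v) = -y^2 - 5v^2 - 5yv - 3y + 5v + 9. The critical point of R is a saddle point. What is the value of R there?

∂R/∂y = -2y - 5v - 3 = 0 and ∂R/∂v = -5y - 10v + 5 = 0, so (y, v) = (11, -5).
The Hessian has R_{yy} = -2, R_{vv} = -10, R_{yv} = -5, giving D = -5 < 0, so the point is a saddle point.
R(11, -5) = -20.

-20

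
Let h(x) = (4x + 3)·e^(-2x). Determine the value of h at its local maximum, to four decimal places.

3.2974

Differentiating with the product rule gives h'(x) = (-8x - 2)·e^(-2x). Since e^(-2x) > 0, the only critical point is x = -1/4.
h''(-1/4) has the same sign as -8 < 0, so this is a local maximum.
h(-1/4) = (2)·e^(1/2) ≈ 3.2974.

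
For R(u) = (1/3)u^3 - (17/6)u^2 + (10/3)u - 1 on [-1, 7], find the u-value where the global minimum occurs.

5

The derivative is u^2 - (17/3)u + 10/3, which vanishes at u = 2/3 and u = 5.
Candidates: R(-1) = -15/2,  R(2/3) = 5/81,  R(5) = -27/2,  R(7) = -13/6.
The minimum over the interval is -27/2, attained at u = 5.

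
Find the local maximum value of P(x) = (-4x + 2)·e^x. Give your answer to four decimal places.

P'(x) = (-4)·e^x + (-4x + 2)·1·e^x = (-4x - 2)·e^x. Since e^x > 0, the only critical point is x = -1/2.
P''(-1/2) has the same sign as -4 < 0, so this is a local maximum.
P(-1/2) = (4)·e^(-1/2) ≈ 2.4261.

2.4261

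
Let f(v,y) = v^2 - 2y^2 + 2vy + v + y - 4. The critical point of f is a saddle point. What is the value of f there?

-17/4

∂f/∂v = 2v + 2y + 1 = 0 and ∂f/∂y = 2v - 4y + 1 = 0, so (v, y) = (-1/2, 0).
The Hessian has f_{vv} = 2, f_{yy} = -4, f_{vy} = 2, giving D = -12 < 0, so the point is a saddle point.
f(-1/2, 0) = -17/4.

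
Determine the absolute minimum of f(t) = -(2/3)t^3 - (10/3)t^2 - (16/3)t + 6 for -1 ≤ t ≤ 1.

Differentiating, f'(t) = -2t^2 - (20/3)t - 16/3; which has no zeros in [-1, 1].
Evaluating at the critical points and endpoints: f(-1) = 26/3; f(1) = -10/3.
So the minimum is f(1) = -10/3.

-10/3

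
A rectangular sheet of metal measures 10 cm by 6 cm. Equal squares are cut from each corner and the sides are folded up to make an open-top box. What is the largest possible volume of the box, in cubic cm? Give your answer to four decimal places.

With cut size x, the volume is V(x) = x(10 − 2x)(6 − 2x) for 0 < x < 3.
V'(x) = 12x^2 − 64x + 60. Setting V'(x) = 0 gives x ≈ 1.2137 (the root in (0, 3)).
V''(x) = 24x − 64 is negative there, so this is the maximum; V ≈ 32.8353.

32.8353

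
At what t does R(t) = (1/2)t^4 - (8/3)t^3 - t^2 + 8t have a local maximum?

1

Critical points: R'(t) = 2t^3 - 8t^2 - 2t + 8 vanishes at t = -1, 1, 4.
Second-derivative test with R''(t) = 6t^2 - 16t - 2: R''(-1) = 20 > 0 ⇒ local minimum; R''(1) = -12 < 0 ⇒ local maximum; R''(4) = 30 > 0 ⇒ local minimum.
So the local maximum value is R(1) = 29/6.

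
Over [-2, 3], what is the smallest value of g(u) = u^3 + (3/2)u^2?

g'(u) = 3u^2 + 3u, which vanishes at u = -1 and u = 0.
Evaluating at the critical points and endpoints: g(-2) = -2; g(-1) = 1/2; g(0) = 0; g(3) = 81/2.
So the minimum is g(-2) = -2.

-2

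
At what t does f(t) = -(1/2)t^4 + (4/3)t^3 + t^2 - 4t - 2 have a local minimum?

1

f'(t) = -2t^3 + 4t^2 + 2t - 4. Setting f'(t) = 0 gives t ∈ {-1, 1, 2}.
f''(t) = -6t^2 + 8t + 2. f''(-1) = -12 < 0 ⇒ local maximum; f''(1) = 4 > 0 ⇒ local minimum; f''(2) = -6 < 0 ⇒ local maximum.
So the local minimum value is f(1) = -25/6.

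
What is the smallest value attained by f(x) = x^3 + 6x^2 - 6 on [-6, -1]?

The derivative is 3x^2 + 12x, whose only zero in [-6, -1] is x = -4.
Evaluating at the critical points and endpoints: f(-6) = -6, f(-4) = 26, f(-1) = -1.
So the minimum is f(-6) = -6.

-6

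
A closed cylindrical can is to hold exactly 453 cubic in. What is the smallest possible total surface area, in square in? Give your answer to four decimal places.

326.5227

With radius r and height h, πr²h = 453 so h = 453/(πr²), and S(r) = 2πr² + 2πrh = 2πr² + 2·453/r.
S'(r) = 4πr − 2·453/r² = 0 ⇒ r³ = 453/(2π), so r ≈ 4.1620 and h = 2r ≈ 8.3241.
S''(r) = 4π + 4·453/r³ > 0, so this is the minimum; S ≈ 326.5227.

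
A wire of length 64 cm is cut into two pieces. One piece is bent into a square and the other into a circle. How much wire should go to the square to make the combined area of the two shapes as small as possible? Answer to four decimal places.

Let x be the length used for the square. Square side x/4; circle radius (64−x)/(2π).
A(x) = (x/4)² + π·((64−x)/(2π))² = x²/16 + (64−x)²/(4π) for 0 ≤ x ≤ 64. A'(x) = x/8 − (64−x)/(2π) = 0 gives x = 4·64/(π+4) ≈ 35.8463.
A'' = 1/8 + 1/(2π) > 0, so this gives the minimum combined area; x ≈ 35.8463 cm to the square.

35.8463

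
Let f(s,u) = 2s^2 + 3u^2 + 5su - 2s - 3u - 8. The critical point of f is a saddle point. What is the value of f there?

-8

∂f/∂s = 4s + 5u - 2 = 0 and ∂f/∂u = 5s + 6u - 3 = 0, so (s, u) = (3, -2).
The Hessian has f_{ss} = 4, f_{uu} = 6, f_{su} = 5, giving D = -1 < 0, so the point is a saddle point.
f(3, -2) = -8.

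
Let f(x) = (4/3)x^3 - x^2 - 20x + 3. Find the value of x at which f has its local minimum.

5/2

f'(x) = 4x^2 - 2x - 20. Setting f'(x) = 0 gives x ∈ {-2, 5/2}.
Since f''(x) = 8x - 2, we get f''(-2) = -18 < 0 ⇒ local maximum; f''(5/2) = 18 > 0 ⇒ local minimum.
The local minimum is f(5/2) = -389/12.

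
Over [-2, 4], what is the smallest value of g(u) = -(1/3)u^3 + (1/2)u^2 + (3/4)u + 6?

The derivative is -u^2 + u + 3/4, which vanishes at u = -1/2 and u = 3/2.
Compare values at every candidate in [-2, 4]: g(-2) = 55/6,  g(-1/2) = 139/24,  g(3/2) = 57/8,  g(4) = -13/3.
Hence the absolute minimum is -13/3 at u = 4.

-13/3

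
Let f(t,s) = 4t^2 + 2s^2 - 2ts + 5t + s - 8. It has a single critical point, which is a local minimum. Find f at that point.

-72/7

∂f/∂t = 8t - 2s + 5 = 0 and ∂f/∂s = -2t + 4s + 1 = 0, so (t, s) = (-11/14, -9/14).
The Hessian has f_{tt} = 8, f_{ss} = 4, f_{ts} = -2, giving D = 28 > 0 with f_{tt} > 0, so the point is a local minimum.
f(-11/14, -9/14) = -72/7.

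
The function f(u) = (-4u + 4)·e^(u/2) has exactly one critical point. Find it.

Differentiating with the product rule gives f'(u) = (-2u - 2)·e^(u/2). Since e^(u/2) > 0, the only critical point is u = -1.
f''(-1) has the same sign as -2 < 0, so this is a local maximum.
f(-1) = (8)·e^(-1/2) ≈ 4.8522.

-1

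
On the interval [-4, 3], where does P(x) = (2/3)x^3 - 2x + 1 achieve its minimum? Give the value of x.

-4

Differentiating, P'(x) = 2x^2 - 2; which vanishes at x = -1 and x = 1.
Candidates: P(-4) = -101/3,  P(-1) = 7/3,  P(1) = -1/3,  P(3) = 13.
So the minimum is P(-4) = -101/3.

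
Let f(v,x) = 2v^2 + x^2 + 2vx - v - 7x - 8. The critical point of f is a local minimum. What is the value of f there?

-117/4

∂f/∂v = 4v + 2x - 1 = 0 and ∂f/∂x = 2v + 2x - 7 = 0, so (v, x) = (-3, 13/2).
The Hessian has f_{vv} = 4, f_{xx} = 2, f_{vx} = 2, giving D = 4 > 0 with f_{vv} > 0, so the point is a local minimum.
f(-3, 13/2) = -117/4.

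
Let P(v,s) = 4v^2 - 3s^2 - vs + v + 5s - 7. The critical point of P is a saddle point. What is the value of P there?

∂P/∂v = 8v - s + 1 = 0 and ∂P/∂s = -v - 6s + 5 = 0, so (v, s) = (-1/49, 41/49).
The Hessian has P_{vv} = 8, P_{ss} = -6, P_{vs} = -1, giving D = -49 < 0, so the point is a saddle point.
P(-1/49, 41/49) = -241/49.

-241/49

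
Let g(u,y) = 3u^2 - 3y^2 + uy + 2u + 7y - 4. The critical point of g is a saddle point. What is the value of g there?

∂g/∂u = 6u + y + 2 = 0 and ∂g/∂y = u - 6y + 7 = 0, so (u, y) = (-19/37, 40/37).
The Hessian has g_{uu} = 6, g_{yy} = -6, g_{uy} = 1, giving D = -37 < 0, so the point is a saddle point.
g(-19/37, 40/37) = -27/37.

-27/37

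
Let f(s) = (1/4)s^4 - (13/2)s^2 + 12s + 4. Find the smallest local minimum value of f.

Critical points: f'(s) = s^3 - 13s + 12 vanishes at s = -4, 1, 3.
f''(s) = 3s^2 - 13. f''(-4) = 35 > 0 ⇒ local minimum; f''(1) = -10 < 0 ⇒ local maximum; f''(3) = 14 > 0 ⇒ local minimum.
Thus f has its smallest local minimum at s = -4, with value -84.

-84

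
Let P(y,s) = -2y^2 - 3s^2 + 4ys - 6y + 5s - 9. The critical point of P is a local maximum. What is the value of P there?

∂P/∂y = -4y + 4s - 6 = 0 and ∂P/∂s = 4y - 6s + 5 = 0, so (y, s) = (-2, -1/2).
The Hessian has P_{yy} = -4, P_{ss} = -6, P_{ys} = 4, giving D = 8 > 0 with P_{yy} < 0, so the point is a local maximum.
P(-2, -1/2) = -17/4.

-17/4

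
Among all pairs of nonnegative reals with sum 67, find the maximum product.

With x + y = 67, the product is P(x) = x(67 − x).
P'(x) = 67 − 2x = 0 gives x = 67/2; P'' = −2 < 0, so this is the maximum.
P = 67/2·67/2 = 4489/4.

4489/4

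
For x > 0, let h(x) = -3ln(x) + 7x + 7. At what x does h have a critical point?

3/7

h'(x) = -3/x + 7 = 0 gives x = 3/7.
h''(x) = 3/x², which is positive for x > 0, so this is a local minimum.
h(3/7) = -3·ln(3/7) + 3 + 7 ≈ 12.5419.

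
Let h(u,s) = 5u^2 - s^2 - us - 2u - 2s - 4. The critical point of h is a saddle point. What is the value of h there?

-64/21

∂h/∂u = 10u - s - 2 = 0 and ∂h/∂s = -u - 2s - 2 = 0, so (u, s) = (2/21, -22/21).
The Hessian has h_{uu} = 10, h_{ss} = -2, h_{us} = -1, giving D = -21 < 0, so the point is a saddle point.
h(2/21, -22/21) = -64/21.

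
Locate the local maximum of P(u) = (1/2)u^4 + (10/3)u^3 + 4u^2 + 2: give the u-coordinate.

-1

Critical points: P'(u) = 2u^3 + 10u^2 + 8u vanishes at u = -4, -1, 0.
Since P''(u) = 6u^2 + 20u + 8, we get P''(-4) = 24 > 0 ⇒ local minimum; P''(-1) = -6 < 0 ⇒ local maximum; P''(0) = 8 > 0 ⇒ local minimum.
Thus P has its local maximum at u = -1, with value 19/6.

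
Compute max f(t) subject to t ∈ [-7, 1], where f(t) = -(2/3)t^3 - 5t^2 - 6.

-6

f'(t) = -2t^2 - 10t, which vanishes at t = -5 and t = 0.
Evaluating at the critical points and endpoints: f(-7) = -67/3, f(-5) = -143/3, f(0) = -6, f(1) = -35/3.
So the maximum is f(0) = -6.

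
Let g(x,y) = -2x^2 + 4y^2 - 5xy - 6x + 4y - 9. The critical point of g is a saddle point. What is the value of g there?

∂g/∂x = -4x - 5y - 6 = 0 and ∂g/∂y = -5x + 8y + 4 = 0, so (x, y) = (-28/57, -46/57).
The Hessian has g_{xx} = -4, g_{yy} = 8, g_{xy} = -5, giving D = -57 < 0, so the point is a saddle point.
g(-28/57, -46/57) = -521/57.

-521/57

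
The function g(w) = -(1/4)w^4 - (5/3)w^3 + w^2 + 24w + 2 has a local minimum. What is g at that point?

g'(w) = -w^3 - 5w^2 + 2w + 24. Setting g'(w) = 0 gives w ∈ {-4, -3, 2}.
Since g''(w) = -3w^2 - 10w + 2, we get g''(-4) = -6 < 0 ⇒ local maximum; g''(-3) = 5 > 0 ⇒ local minimum; g''(2) = -30 < 0 ⇒ local maximum.
Thus g has its local minimum at w = -3, with value -145/4.

-145/4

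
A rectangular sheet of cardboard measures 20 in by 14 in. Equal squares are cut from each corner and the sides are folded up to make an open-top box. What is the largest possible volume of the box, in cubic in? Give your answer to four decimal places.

339.0126

With cut size x, the volume is V(x) = x(20 − 2x)(14 − 2x) for 0 < x < 7.
V'(x) = 12x^2 − 136x + 280. Setting V'(x) = 0 gives x ≈ 2.7039 (the root in (0, 7)).
V''(x) = 24x − 136 is negative there, so this is the maximum; V ≈ 339.0126.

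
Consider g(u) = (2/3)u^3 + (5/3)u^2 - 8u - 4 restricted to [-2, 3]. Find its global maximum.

The derivative is 2u^2 + (10/3)u - 8, whose only zero in [-2, 3] is u = 4/3.
Evaluating at the critical points and endpoints: g(-2) = 40/3,  g(4/3) = -820/81,  g(3) = 5.
So the maximum is g(-2) = 40/3.

40/3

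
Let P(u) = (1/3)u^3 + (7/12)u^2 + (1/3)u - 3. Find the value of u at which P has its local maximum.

P'(u) = u^2 + (7/6)u + 1/3 = 0 at u = -2/3, -1/2.
P''(u) = 2u + 7/6. P''(-2/3) = -1/6 < 0 ⇒ local maximum; P''(-1/2) = 1/6 > 0 ⇒ local minimum.
The local maximum is P(-2/3) = -248/81.

-2/3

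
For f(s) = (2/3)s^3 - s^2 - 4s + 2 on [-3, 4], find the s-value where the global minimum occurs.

f'(s) = 2s^2 - 2s - 4, which vanishes at s = -1 and s = 2.
Candidates: f(-3) = -13; f(-1) = 13/3; f(2) = -14/3; f(4) = 38/3.
Hence the absolute minimum is -13 at s = -3.

-3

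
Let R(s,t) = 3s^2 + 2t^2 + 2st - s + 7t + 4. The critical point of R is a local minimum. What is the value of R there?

∂R/∂s = 6s + 2t - 1 = 0 and ∂R/∂t = 2s + 4t + 7 = 0, so (s, t) = (9/10, -11/5).
The Hessian has R_{ss} = 6, R_{tt} = 4, R_{st} = 2, giving D = 20 > 0 with R_{ss} > 0, so the point is a local minimum.
R(9/10, -11/5) = -83/20.

-83/20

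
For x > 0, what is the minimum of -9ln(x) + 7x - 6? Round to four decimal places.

0.7382

f'(x) = -9/x + 7 = 0 gives x = 9/7.
f''(x) = 9/x², which is positive for x > 0, so this is a local minimum.
f(9/7) = -9·ln(9/7) + 9 - 6 ≈ 0.7382.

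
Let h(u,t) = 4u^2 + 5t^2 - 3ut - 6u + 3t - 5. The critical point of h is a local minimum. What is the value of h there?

-517/71

∂h/∂u = 8u - 3t - 6 = 0 and ∂h/∂t = -3u + 10t + 3 = 0, so (u, t) = (51/71, -6/71).
The Hessian has h_{uu} = 8, h_{tt} = 10, h_{ut} = -3, giving D = 71 > 0 with h_{uu} > 0, so the point is a local minimum.
h(51/71, -6/71) = -517/71.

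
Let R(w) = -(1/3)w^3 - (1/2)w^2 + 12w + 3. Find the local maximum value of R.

R'(w) = -w^2 - w + 12 = 0 at w = -4, 3.
R''(w) = -2w - 1. R''(-4) = 7 > 0 ⇒ local minimum; R''(3) = -7 < 0 ⇒ local maximum.
Thus R has its local maximum at w = 3, with value 51/2.

51/2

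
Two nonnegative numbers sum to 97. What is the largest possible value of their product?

9409/4

With x + y = 97, the product is P(x) = x(97 − x).
P'(x) = 97 − 2x = 0 gives x = 97/2; P'' = −2 < 0, so this is the maximum.
P = 97/2·97/2 = 9409/4.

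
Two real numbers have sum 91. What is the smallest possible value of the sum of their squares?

With a + b = 91, a^2 + b^2 = a^2 + (91 − a)^2.
The derivative 2a − 2(91 − a) = 4a − 182 vanishes at a = 91/2; second derivative 4 > 0, a minimum.
The minimum is 2·(91/2)^2 = 8281/2.

8281/2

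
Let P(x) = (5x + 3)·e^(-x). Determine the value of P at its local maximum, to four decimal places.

Differentiating with the product rule gives P'(x) = (-5x + 2)·e^(-x). Since e^(-x) > 0, the only critical point is x = 2/5.
P''(2/5) has the same sign as -5 < 0, so this is a local maximum.
P(2/5) = (5)·e^(-2/5) ≈ 3.3516.

3.3516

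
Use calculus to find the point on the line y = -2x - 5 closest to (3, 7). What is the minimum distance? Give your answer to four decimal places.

Minimize D(x)^2 = (x - 3)^2 + (-2x - 12)^2.
d/dx[D^2] = 2(x - 3) + 2·(-2)·(-2x - 12) = 0 ⇒ x = -21/5.
Then y = 17/5 and the distance is √(324/5) ≈ 8.0498.

8.0498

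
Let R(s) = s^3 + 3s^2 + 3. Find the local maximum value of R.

R'(s) = 3s^2 + 6s = 0 at s = -2, 0.
R''(s) = 6s + 6. R''(-2) = -6 < 0 ⇒ local maximum; R''(0) = 6 > 0 ⇒ local minimum.
The local maximum is R(-2) = 7.

7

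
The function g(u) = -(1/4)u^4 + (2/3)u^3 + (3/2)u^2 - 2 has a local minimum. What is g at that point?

Critical points: g'(u) = -u^3 + 2u^2 + 3u vanishes at u = -1, 0, 3.
Second-derivative test with g''(u) = -3u^2 + 4u + 3: g''(-1) = -4 < 0 ⇒ local maximum; g''(0) = 3 > 0 ⇒ local minimum; g''(3) = -12 < 0 ⇒ local maximum.
The local minimum is g(0) = -2.

-2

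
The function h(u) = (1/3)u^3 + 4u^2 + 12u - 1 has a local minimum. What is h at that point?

-35/3

h'(u) = u^2 + 8u + 12 = 0 at u = -6, -2.
Since h''(u) = 2u + 8, we get h''(-6) = -4 < 0 ⇒ local maximum; h''(-2) = 4 > 0 ⇒ local minimum.
So the local minimum value is h(-2) = -35/3.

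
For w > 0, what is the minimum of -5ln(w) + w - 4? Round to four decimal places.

-7.0472

f'(w) = -5/w + 1 = 0 gives w = 5.
f''(w) = 5/w², which is positive for w > 0, so this is a local minimum.
f(5) = -5·ln(5) + 5 - 4 ≈ -7.0472.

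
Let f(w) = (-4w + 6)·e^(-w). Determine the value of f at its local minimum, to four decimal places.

-0.3283

Differentiating with the product rule gives f'(w) = (4w - 10)·e^(-w). Since e^(-w) > 0, the only critical point is w = 5/2.
f''(5/2) has the same sign as 4 > 0, so this is a local minimum.
f(5/2) = (-4)·e^(-5/2) ≈ -0.3283.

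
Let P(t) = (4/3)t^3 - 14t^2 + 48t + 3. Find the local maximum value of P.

P'(t) = 4t^2 - 28t + 48 = 0 at t = 3, 4.
Since P''(t) = 8t - 28, we get P''(3) = -4 < 0 ⇒ local maximum; P''(4) = 4 > 0 ⇒ local minimum.
The local maximum is P(3) = 57.

57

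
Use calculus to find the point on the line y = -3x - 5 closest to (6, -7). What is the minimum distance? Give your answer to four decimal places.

Minimize D(x)^2 = (x - 6)^2 + (-3x + 2)^2.
d/dx[D^2] = 2(x - 6) + 2·(-3)·(-3x + 2) = 0 ⇒ x = 6/5.
Then y = -43/5 and the distance is √(128/5) ≈ 5.0596.

5.0596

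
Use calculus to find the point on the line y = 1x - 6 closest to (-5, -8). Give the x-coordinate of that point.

-7/2

Minimize D(x)^2 = (x + 5)^2 + (x + 2)^2.
d/dx[D^2] = 2(x + 5) + 2·1·(x + 2) = 0 ⇒ x = -7/2.
Then y = -19/2 and the distance is √(9/2) ≈ 2.1213.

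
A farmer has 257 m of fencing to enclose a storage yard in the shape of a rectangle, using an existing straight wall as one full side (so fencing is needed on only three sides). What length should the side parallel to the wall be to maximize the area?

Let the sides perpendicular to the wall have length x and the parallel side y, so 2x + y = 257 and the area is A = xy = x(257 − 2x).
A'(x) = 257 − 4x = 0 gives x = 257/4, and A''(x) = −4 < 0 confirms a maximum.
Then y = 257 − 2·257/4 = 257/2 and A = 66049/8.

257/2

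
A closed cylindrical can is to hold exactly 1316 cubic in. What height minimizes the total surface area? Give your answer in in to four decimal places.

With radius r and height h, πr²h = 1316 so h = 1316/(πr²), and S(r) = 2πr² + 2πrh = 2πr² + 2·1316/r.
S'(r) = 4πr − 2·1316/r² = 0 ⇒ r³ = 1316/(2π), so r ≈ 5.9387 and h = 2r ≈ 11.8774.
S''(r) = 4π + 4·1316/r³ > 0, so this is the minimum; S ≈ 664.7910.

11.8774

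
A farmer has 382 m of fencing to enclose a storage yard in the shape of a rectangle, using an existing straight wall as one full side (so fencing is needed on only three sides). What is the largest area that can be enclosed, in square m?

Let the sides perpendicular to the wall have length x and the parallel side y, so 2x + y = 382 and the area is A = xy = x(382 − 2x).
A'(x) = 382 − 4x = 0 gives x = 191/2, and A''(x) = −4 < 0 confirms a maximum.
Then y = 382 − 2·191/2 = 191 and A = 36481/2.

36481/2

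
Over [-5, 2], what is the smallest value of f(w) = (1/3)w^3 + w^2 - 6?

-68/3

Differentiating, f'(w) = w^2 + 2w; which vanishes at w = -2 and w = 0.
Evaluating at the critical points and endpoints: f(-5) = -68/3,  f(-2) = -14/3,  f(0) = -6,  f(2) = 2/3.
Hence the absolute minimum is -68/3 at w = -5.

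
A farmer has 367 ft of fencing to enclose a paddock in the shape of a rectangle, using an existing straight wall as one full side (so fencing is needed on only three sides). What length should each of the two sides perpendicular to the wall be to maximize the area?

367/4

Let the sides perpendicular to the wall have length x and the parallel side y, so 2x + y = 367 and the area is A = xy = x(367 − 2x).
A'(x) = 367 − 4x = 0 gives x = 367/4, and A''(x) = −4 < 0 confirms a maximum.
Then y = 367 − 2·367/4 = 367/2 and A = 134689/8.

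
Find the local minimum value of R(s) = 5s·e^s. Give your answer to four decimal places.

-1.8394

R'(s) = 5·e^s + (5s)·1·e^s = (5s + 5)·e^s. Since e^s > 0, the only critical point is s = -1.
R''(-1) has the same sign as 5 > 0, so this is a local minimum.
R(-1) = (-5)·e^(-1) ≈ -1.8394.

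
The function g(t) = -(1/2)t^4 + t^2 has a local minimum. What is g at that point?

g'(t) = -2t^3 + 2t. Setting g'(t) = 0 gives t ∈ {-1, 0, 1}.
Since g''(t) = -6t^2 + 2, we get g''(-1) = -4 < 0 ⇒ local maximum; g''(0) = 2 > 0 ⇒ local minimum; g''(1) = -4 < 0 ⇒ local maximum.
The local minimum is g(0) = 0.

0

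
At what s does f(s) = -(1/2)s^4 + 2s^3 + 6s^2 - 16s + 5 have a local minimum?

1

Critical points: f'(s) = -2s^3 + 6s^2 + 12s - 16 vanishes at s = -2, 1, 4.
f''(s) = -6s^2 + 12s + 12. f''(-2) = -36 < 0 ⇒ local maximum; f''(1) = 18 > 0 ⇒ local minimum; f''(4) = -36 < 0 ⇒ local maximum.
The local minimum is f(1) = -7/2.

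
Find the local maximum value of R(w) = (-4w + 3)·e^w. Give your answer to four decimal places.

3.1152

Differentiating with the product rule gives R'(w) = (-4w - 1)·e^w. Since e^w > 0, the only critical point is w = -1/4.
R''(-1/4) has the same sign as -4 < 0, so this is a local maximum.
R(-1/4) = (4)·e^(-1/4) ≈ 3.1152.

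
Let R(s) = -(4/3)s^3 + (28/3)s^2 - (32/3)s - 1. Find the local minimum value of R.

Critical points: R'(s) = -4s^2 + (56/3)s - 32/3 vanishes at s = 2/3, 4.
Second-derivative test with R''(s) = -8s + 56/3: R''(2/3) = 40/3 > 0 ⇒ local minimum; R''(4) = -40/3 < 0 ⇒ local maximum.
Thus R has its local minimum at s = 2/3, with value -353/81.

-353/81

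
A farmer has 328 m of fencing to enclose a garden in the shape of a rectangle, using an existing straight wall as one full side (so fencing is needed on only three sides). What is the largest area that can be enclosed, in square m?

Let the sides perpendicular to the wall have length x and the parallel side y, so 2x + y = 328 and the area is A = xy = x(328 − 2x).
A'(x) = 328 − 4x = 0 gives x = 82, and A''(x) = −4 < 0 confirms a maximum.
Then y = 328 − 2·82 = 164 and A = 13448.

13448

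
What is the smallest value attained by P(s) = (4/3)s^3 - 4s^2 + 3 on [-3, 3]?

-69

The derivative is 4s^2 - 8s, which vanishes at s = 0 and s = 2.
Candidates: P(-3) = -69,  P(0) = 3,  P(2) = -7/3,  P(3) = 3.
The minimum over the interval is -69, attained at s = -3.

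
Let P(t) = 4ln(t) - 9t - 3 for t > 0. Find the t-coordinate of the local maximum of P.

4/9

P'(t) = 4/t − 9 = 0 gives t = 4/9.
P''(t) = -4/t², which is negative for t > 0, so this is a local maximum.
P(4/9) = 4·ln(4/9) - 4 - 3 ≈ -10.2437.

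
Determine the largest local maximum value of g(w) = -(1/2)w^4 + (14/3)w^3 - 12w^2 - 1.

Critical points: g'(w) = -2w^3 + 14w^2 - 24w vanishes at w = 0, 3, 4.
g''(w) = -6w^2 + 28w - 24. g''(0) = -24 < 0 ⇒ local maximum; g''(3) = 6 > 0 ⇒ local minimum; g''(4) = -8 < 0 ⇒ local maximum.
The largest local maximum is g(0) = -1.

-1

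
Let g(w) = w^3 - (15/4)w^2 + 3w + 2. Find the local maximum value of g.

43/16

g'(w) = 3w^2 - (15/2)w + 3. Setting g'(w) = 0 gives w ∈ {1/2, 2}.
Since g''(w) = 6w - 15/2, we get g''(1/2) = -9/2 < 0 ⇒ local maximum; g''(2) = 9/2 > 0 ⇒ local minimum.
So the local maximum value is g(1/2) = 43/16.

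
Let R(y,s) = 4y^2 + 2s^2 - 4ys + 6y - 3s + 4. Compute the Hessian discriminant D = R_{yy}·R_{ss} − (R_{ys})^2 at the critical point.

16

∂R/∂y = 8y - 4s + 6 = 0 and ∂R/∂s = -4y + 4s - 3 = 0, so (y, s) = (-3/4, 0).
The Hessian has R_{yy} = 8, R_{ss} = 4, R_{ys} = -4, giving D = 16 > 0 with R_{yy} > 0, so the point is a local minimum.
D = (8)·(4) − (-4)^2 = 16.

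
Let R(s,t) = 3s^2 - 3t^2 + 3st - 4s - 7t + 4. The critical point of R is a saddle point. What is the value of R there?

∂R/∂s = 6s + 3t - 4 = 0 and ∂R/∂t = 3s - 6t - 7 = 0, so (s, t) = (1, -2/3).
The Hessian has R_{ss} = 6, R_{tt} = -6, R_{st} = 3, giving D = -45 < 0, so the point is a saddle point.
R(1, -2/3) = 13/3.

13/3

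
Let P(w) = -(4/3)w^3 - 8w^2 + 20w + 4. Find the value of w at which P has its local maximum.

P'(w) = -4w^2 - 16w + 20 = 0 at w = -5, 1.
P''(w) = -8w - 16. P''(-5) = 24 > 0 ⇒ local minimum; P''(1) = -24 < 0 ⇒ local maximum.
Thus P has its local maximum at w = 1, with value 44/3.

1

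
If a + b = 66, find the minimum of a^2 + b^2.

2178

With a + b = 66, a^2 + b^2 = a^2 + (66 − a)^2.
The derivative 2a − 2(66 − a) = 4a − 132 vanishes at a = 33; second derivative 4 > 0, a minimum.
The minimum is 2·(33)^2 = 2178.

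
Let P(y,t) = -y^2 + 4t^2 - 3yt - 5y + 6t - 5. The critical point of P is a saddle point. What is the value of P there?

∂P/∂y = -2y - 3t - 5 = 0 and ∂P/∂t = -3y + 8t + 6 = 0, so (y, t) = (-22/25, -27/25).
The Hessian has P_{yy} = -2, P_{tt} = 8, P_{yt} = -3, giving D = -25 < 0, so the point is a saddle point.
P(-22/25, -27/25) = -151/25.

-151/25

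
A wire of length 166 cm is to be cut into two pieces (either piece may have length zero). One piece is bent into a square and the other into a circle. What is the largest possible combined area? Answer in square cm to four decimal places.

Let x be the length used for the square. Square side x/4; circle radius (166−x)/(2π).
A(x) = (x/4)² + π·((166−x)/(2π))² = x²/16 + (166−x)²/(4π) for 0 ≤ x ≤ 166. A'(x) = x/8 − (166−x)/(2π) = 0 gives x = 4·166/(π+4) ≈ 92.9765.
A'' > 0, so the interior critical point is a minimum; the maximum is at an endpoint. A(0) = 2192.8368 and A(166) = 1722.2500, so the largest area is 2192.8368.

2192.8368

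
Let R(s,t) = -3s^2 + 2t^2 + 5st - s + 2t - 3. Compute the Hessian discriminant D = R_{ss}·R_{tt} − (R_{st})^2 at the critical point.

-49

∂R/∂s = -6s + 5t - 1 = 0 and ∂R/∂t = 5s + 4t + 2 = 0, so (s, t) = (-2/7, -1/7).
The Hessian has R_{ss} = -6, R_{tt} = 4, R_{st} = 5, giving D = -49 < 0, so the point is a saddle point.
D = (-6)·(4) − (5)^2 = -49.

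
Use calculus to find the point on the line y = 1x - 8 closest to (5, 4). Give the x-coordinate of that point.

17/2

Minimize D(x)^2 = (x - 5)^2 + (x - 12)^2.
d/dx[D^2] = 2(x - 5) + 2·1·(x - 12) = 0 ⇒ x = 17/2.
Then y = 1/2 and the distance is √(49/2) ≈ 4.9497.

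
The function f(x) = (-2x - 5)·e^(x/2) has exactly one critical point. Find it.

By the product rule, f'(x) = (-x - 9/2)·e^(x/2). Since e^(x/2) > 0, the only critical point is x = -9/2.
f''(-9/2) has the same sign as -1 < 0, so this is a local maximum.
f(-9/2) = (4)·e^(-9/4) ≈ 0.4216.

-9/2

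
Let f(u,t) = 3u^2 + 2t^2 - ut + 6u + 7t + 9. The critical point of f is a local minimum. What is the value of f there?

∂f/∂u = 6u - t + 6 = 0 and ∂f/∂t = -u + 4t + 7 = 0, so (u, t) = (-31/23, -48/23).
The Hessian has f_{uu} = 6, f_{tt} = 4, f_{ut} = -1, giving D = 23 > 0 with f_{uu} > 0, so the point is a local minimum.
f(-31/23, -48/23) = -54/23.

-54/23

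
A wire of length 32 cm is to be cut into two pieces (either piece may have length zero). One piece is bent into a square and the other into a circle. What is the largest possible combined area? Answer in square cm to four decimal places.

81.4873

Let x be the length used for the square. Square side x/4; circle radius (32−x)/(2π).
A(x) = (x/4)² + π·((32−x)/(2π))² = x²/16 + (32−x)²/(4π) for 0 ≤ x ≤ 32. A'(x) = x/8 − (32−x)/(2π) = 0 gives x = 4·32/(π+4) ≈ 17.9232.
A'' > 0, so the interior critical point is a minimum; the maximum is at an endpoint. A(0) = 81.4873 and A(32) = 64.0000, so the largest area is 81.4873.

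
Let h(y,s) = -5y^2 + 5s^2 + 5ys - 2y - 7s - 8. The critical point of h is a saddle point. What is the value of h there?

-259/25

∂h/∂y = -10y + 5s - 2 = 0 and ∂h/∂s = 5y + 10s - 7 = 0, so (y, s) = (3/25, 16/25).
The Hessian has h_{yy} = -10, h_{ss} = 10, h_{ys} = 5, giving D = -125 < 0, so the point is a saddle point.
h(3/25, 16/25) = -259/25.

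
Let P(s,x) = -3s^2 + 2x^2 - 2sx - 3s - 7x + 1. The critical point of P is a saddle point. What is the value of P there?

∂P/∂s = -6s - 2x - 3 = 0 and ∂P/∂x = -2s + 4x - 7 = 0, so (s, x) = (-13/14, 9/7).
The Hessian has P_{ss} = -6, P_{xx} = 4, P_{sx} = -2, giving D = -28 < 0, so the point is a saddle point.
P(-13/14, 9/7) = -59/28.

-59/28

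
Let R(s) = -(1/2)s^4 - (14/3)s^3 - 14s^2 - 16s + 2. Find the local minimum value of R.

22/3

R'(s) = -2s^3 - 14s^2 - 28s - 16. Setting R'(s) = 0 gives s ∈ {-4, -2, -1}.
Second-derivative test with R''(s) = -6s^2 - 28s - 28: R''(-4) = -12 < 0 ⇒ local maximum; R''(-2) = 4 > 0 ⇒ local minimum; R''(-1) = -6 < 0 ⇒ local maximum.
The local minimum is R(-2) = 22/3.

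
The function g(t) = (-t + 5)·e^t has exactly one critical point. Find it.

By the product rule, g'(t) = (-t + 4)·e^t. Since e^t > 0, the only critical point is t = 4.
g''(4) has the same sign as -1 < 0, so this is a local maximum.
g(4) = (1)·e^(4) ≈ 54.5982.

4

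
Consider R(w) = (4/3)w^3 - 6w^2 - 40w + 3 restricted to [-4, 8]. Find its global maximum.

145/3

R'(w) = 4w^2 - 12w - 40, which vanishes at w = -2 and w = 5.
Evaluating at the critical points and endpoints: R(-4) = -55/3,  R(-2) = 145/3,  R(5) = -541/3,  R(8) = -55/3.
The maximum over the interval is 145/3, attained at w = -2.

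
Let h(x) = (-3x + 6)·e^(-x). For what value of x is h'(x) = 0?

3

Differentiating with the product rule gives h'(x) = (3x - 9)·e^(-x). Since e^(-x) > 0, the only critical point is x = 3.
h''(3) has the same sign as 3 > 0, so this is a local minimum.
h(3) = (-3)·e^(-3) ≈ -0.1494.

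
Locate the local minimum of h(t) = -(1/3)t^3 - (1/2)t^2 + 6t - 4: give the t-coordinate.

h'(t) = -t^2 - t + 6 = 0 at t = -3, 2.
Since h''(t) = -2t - 1, we get h''(-3) = 5 > 0 ⇒ local minimum; h''(2) = -5 < 0 ⇒ local maximum.
So the local minimum value is h(-3) = -35/2.

-3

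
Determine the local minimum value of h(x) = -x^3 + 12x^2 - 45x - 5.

-59

h'(x) = -3x^2 + 24x - 45. Setting h'(x) = 0 gives x ∈ {3, 5}.
Second-derivative test with h''(x) = -6x + 24: h''(3) = 6 > 0 ⇒ local minimum; h''(5) = -6 < 0 ⇒ local maximum.
Thus h has its local minimum at x = 3, with value -59.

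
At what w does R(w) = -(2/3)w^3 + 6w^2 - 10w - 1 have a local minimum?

R'(w) = -2w^2 + 12w - 10. Setting R'(w) = 0 gives w ∈ {1, 5}.
R''(w) = -4w + 12. R''(1) = 8 > 0 ⇒ local minimum; R''(5) = -8 < 0 ⇒ local maximum.
Thus R has its local minimum at w = 1, with value -17/3.

1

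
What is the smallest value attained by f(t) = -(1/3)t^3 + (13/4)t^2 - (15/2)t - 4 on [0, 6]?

-145/16

f'(t) = -t^2 + (13/2)t - 15/2, which vanishes at t = 3/2 and t = 5.
Candidates: f(0) = -4; f(3/2) = -145/16; f(5) = -23/12; f(6) = -4.
So the minimum is f(3/2) = -145/16.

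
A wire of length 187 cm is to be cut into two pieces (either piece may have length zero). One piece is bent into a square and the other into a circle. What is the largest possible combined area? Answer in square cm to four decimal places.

2782.7446

Let x be the length used for the square. Square side x/4; circle radius (187−x)/(2π).
A(x) = (x/4)² + π·((187−x)/(2π))² = x²/16 + (187−x)²/(4π) for 0 ≤ x ≤ 187. A'(x) = x/8 − (187−x)/(2π) = 0 gives x = 4·187/(π+4) ≈ 104.7385.
A'' > 0, so the interior critical point is a minimum; the maximum is at an endpoint. A(0) = 2782.7446 and A(187) = 2185.5625, so the largest area is 2782.7446.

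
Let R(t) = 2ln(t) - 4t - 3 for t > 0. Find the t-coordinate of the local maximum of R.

R'(t) = 2/t − 4 = 0 gives t = 1/2.
R''(t) = -2/t², which is negative for t > 0, so this is a local maximum.
R(1/2) = 2·ln(1/2) - 2 - 3 ≈ -6.3863.

1/2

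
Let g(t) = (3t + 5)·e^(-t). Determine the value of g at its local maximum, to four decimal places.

5.8432

g'(t) = 3·e^(-t) + (3t + 5)·(-1)·e^(-t) = (-3t - 2)·e^(-t). Since e^(-t) > 0, the only critical point is t = -2/3.
g''(-2/3) has the same sign as -3 < 0, so this is a local maximum.
g(-2/3) = (3)·e^(2/3) ≈ 5.8432.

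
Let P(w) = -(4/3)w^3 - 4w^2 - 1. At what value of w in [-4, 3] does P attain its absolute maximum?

-4

The derivative is -4w^2 - 8w, which vanishes at w = -2 and w = 0.
Compare values at every candidate in [-4, 3]: P(-4) = 61/3; P(-2) = -19/3; P(0) = -1; P(3) = -73.
Hence the absolute maximum is 61/3 at w = -4.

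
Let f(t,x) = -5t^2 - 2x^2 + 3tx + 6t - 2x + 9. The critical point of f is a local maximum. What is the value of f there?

∂f/∂t = -10t + 3x + 6 = 0 and ∂f/∂x = 3t - 4x - 2 = 0, so (t, x) = (18/31, -2/31).
The Hessian has f_{tt} = -10, f_{xx} = -4, f_{tx} = 3, giving D = 31 > 0 with f_{tt} < 0, so the point is a local maximum.
f(18/31, -2/31) = 335/31.

335/31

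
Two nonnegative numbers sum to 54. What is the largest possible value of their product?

With x + y = 54, the product is P(x) = x(54 − x).
P'(x) = 54 − 2x = 0 gives x = 27; P'' = −2 < 0, so this is the maximum.
P = 27·27 = 729.

729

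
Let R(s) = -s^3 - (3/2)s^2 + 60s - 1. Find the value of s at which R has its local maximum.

4

R'(s) = -3s^2 - 3s + 60 = 0 at s = -5, 4.
Since R''(s) = -6s - 3, we get R''(-5) = 27 > 0 ⇒ local minimum; R''(4) = -27 < 0 ⇒ local maximum.
Thus R has its local maximum at s = 4, with value 151.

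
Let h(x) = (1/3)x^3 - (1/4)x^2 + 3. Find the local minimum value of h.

143/48

Critical points: h'(x) = x^2 - (1/2)x vanishes at x = 0, 1/2.
Second-derivative test with h''(x) = 2x - 1/2: h''(0) = -1/2 < 0 ⇒ local maximum; h''(1/2) = 1/2 > 0 ⇒ local minimum.
So the local minimum value is h(1/2) = 143/48.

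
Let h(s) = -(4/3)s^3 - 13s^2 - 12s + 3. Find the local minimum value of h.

Critical points: h'(s) = -4s^2 - 26s - 12 vanishes at s = -6, -1/2.
Since h''(s) = -8s - 26, we get h''(-6) = 22 > 0 ⇒ local minimum; h''(-1/2) = -22 < 0 ⇒ local maximum.
The local minimum is h(-6) = -105.

-105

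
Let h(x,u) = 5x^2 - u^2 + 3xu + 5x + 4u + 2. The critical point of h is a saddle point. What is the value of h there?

∂h/∂x = 10x + 3u + 5 = 0 and ∂h/∂u = 3x - 2u + 4 = 0, so (x, u) = (-22/29, 25/29).
The Hessian has h_{xx} = 10, h_{uu} = -2, h_{xu} = 3, giving D = -29 < 0, so the point is a saddle point.
h(-22/29, 25/29) = 53/29.

53/29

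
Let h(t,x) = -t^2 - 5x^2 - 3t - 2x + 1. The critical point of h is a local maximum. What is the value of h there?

69/20

∂h/∂t = -2t - 3 = 0 and ∂h/∂x = -10x - 2 = 0, so (t, x) = (-3/2, -1/5).
The Hessian has h_{tt} = -2, h_{xx} = -10, h_{tx} = 0, giving D = 20 > 0 with h_{tt} < 0, so the point is a local maximum.
h(-3/2, -1/5) = 69/20.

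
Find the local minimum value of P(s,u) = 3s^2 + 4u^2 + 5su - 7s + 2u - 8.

-462/23

∂P/∂s = 6s + 5u - 7 = 0 and ∂P/∂u = 5s + 8u + 2 = 0, so (s, u) = (66/23, -47/23).
The Hessian has P_{ss} = 6, P_{uu} = 8, P_{su} = 5, giving D = 23 > 0 with P_{ss} > 0, so the point is a local minimum.
P(66/23, -47/23) = -462/23.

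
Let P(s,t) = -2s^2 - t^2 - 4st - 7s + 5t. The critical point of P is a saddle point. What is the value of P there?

∂P/∂s = -4s - 4t - 7 = 0 and ∂P/∂t = -4s - 2t + 5 = 0, so (s, t) = (17/4, -6).
The Hessian has P_{ss} = -4, P_{tt} = -2, P_{st} = -4, giving D = -8 < 0, so the point is a saddle point.
P(17/4, -6) = -239/8.

-239/8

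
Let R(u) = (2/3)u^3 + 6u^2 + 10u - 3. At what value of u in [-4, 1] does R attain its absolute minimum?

-1

Differentiating, R'(u) = 2u^2 + 12u + 10; whose only zero in [-4, 1] is u = -1.
Compare values at every candidate in [-4, 1]: R(-4) = 31/3; R(-1) = -23/3; R(1) = 41/3.
So the minimum is R(-1) = -23/3.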